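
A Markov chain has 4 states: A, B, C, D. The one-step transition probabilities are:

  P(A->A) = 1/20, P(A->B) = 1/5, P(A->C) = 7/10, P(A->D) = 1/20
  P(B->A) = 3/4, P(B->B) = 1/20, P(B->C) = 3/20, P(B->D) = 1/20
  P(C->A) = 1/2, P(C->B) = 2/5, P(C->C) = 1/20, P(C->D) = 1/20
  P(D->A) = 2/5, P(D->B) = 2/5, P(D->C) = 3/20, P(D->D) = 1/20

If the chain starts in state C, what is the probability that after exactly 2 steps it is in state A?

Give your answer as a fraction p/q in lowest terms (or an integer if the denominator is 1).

Answer: 37/100

Derivation:
Computing P^2 by repeated multiplication:
P^1 =
  A: [1/20, 1/5, 7/10, 1/20]
  B: [3/4, 1/20, 3/20, 1/20]
  C: [1/2, 2/5, 1/20, 1/20]
  D: [2/5, 2/5, 3/20, 1/20]
P^2 =
  A: [209/400, 8/25, 43/400, 1/20]
  B: [17/100, 93/400, 219/400, 1/20]
  C: [37/100, 4/25, 21/50, 1/20]
  D: [83/200, 9/50, 71/200, 1/20]

(P^2)[C -> A] = 37/100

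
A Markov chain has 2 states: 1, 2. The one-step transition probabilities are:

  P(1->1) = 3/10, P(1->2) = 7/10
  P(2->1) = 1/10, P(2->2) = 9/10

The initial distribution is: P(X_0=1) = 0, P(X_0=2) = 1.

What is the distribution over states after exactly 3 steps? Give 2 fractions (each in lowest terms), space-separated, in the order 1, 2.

Answer: 31/250 219/250

Derivation:
Propagating the distribution step by step (d_{t+1} = d_t * P):
d_0 = (1=0, 2=1)
  d_1[1] = 0*3/10 + 1*1/10 = 1/10
  d_1[2] = 0*7/10 + 1*9/10 = 9/10
d_1 = (1=1/10, 2=9/10)
  d_2[1] = 1/10*3/10 + 9/10*1/10 = 3/25
  d_2[2] = 1/10*7/10 + 9/10*9/10 = 22/25
d_2 = (1=3/25, 2=22/25)
  d_3[1] = 3/25*3/10 + 22/25*1/10 = 31/250
  d_3[2] = 3/25*7/10 + 22/25*9/10 = 219/250
d_3 = (1=31/250, 2=219/250)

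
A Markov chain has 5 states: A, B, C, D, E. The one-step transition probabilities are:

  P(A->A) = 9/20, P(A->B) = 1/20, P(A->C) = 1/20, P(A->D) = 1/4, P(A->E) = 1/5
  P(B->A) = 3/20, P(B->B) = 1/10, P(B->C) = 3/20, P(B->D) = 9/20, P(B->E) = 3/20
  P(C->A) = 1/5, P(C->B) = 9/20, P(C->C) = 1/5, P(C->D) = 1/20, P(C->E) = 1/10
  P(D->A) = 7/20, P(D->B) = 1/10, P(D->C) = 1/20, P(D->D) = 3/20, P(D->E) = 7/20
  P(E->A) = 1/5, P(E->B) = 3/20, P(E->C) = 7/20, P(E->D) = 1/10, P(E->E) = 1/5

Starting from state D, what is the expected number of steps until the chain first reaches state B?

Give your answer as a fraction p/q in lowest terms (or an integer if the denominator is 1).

Answer: 11340/1637

Derivation:
Let h_i = expected steps to first reach B from state i.
Boundary: h_B = 0.
First-step equations for the other states:
  h_A = 1 + 9/20*h_A + 1/20*h_B + 1/20*h_C + 1/4*h_D + 1/5*h_E
  h_C = 1 + 1/5*h_A + 9/20*h_B + 1/5*h_C + 1/20*h_D + 1/10*h_E
  h_D = 1 + 7/20*h_A + 1/10*h_B + 1/20*h_C + 3/20*h_D + 7/20*h_E
  h_E = 1 + 1/5*h_A + 3/20*h_B + 7/20*h_C + 1/10*h_D + 1/5*h_E

Substituting h_B = 0 and rearranging gives the linear system (I - Q) h = 1:
  [11/20, -1/20, -1/4, -1/5] . (h_A, h_C, h_D, h_E) = 1
  [-1/5, 4/5, -1/20, -1/10] . (h_A, h_C, h_D, h_E) = 1
  [-7/20, -1/20, 17/20, -7/20] . (h_A, h_C, h_D, h_E) = 1
  [-1/5, -7/20, -1/10, 4/5] . (h_A, h_C, h_D, h_E) = 1

Solving yields:
  h_A = 12260/1637
  h_C = 7020/1637
  h_D = 11340/1637
  h_E = 9600/1637

Starting state is D, so the expected hitting time is h_D = 11340/1637.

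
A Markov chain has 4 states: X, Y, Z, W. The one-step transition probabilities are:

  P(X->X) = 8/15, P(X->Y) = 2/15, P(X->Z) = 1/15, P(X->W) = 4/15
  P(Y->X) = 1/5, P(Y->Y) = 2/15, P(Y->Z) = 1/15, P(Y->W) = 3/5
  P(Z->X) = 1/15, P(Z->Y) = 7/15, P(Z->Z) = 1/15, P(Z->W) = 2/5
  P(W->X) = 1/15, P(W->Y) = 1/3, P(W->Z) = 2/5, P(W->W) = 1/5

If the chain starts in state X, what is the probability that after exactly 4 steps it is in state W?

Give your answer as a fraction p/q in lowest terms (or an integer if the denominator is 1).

Answer: 17638/50625

Derivation:
Computing P^4 by repeated multiplication:
P^1 =
  X: [8/15, 2/15, 1/15, 4/15]
  Y: [1/5, 2/15, 1/15, 3/5]
  Z: [1/15, 7/15, 1/15, 2/5]
  W: [1/15, 1/3, 2/5, 1/5]
P^2 =
  X: [1/3, 47/225, 7/45, 68/225]
  Y: [8/45, 62/225, 4/15, 7/25]
  Z: [4/25, 53/225, 1/5, 91/225]
  W: [32/225, 23/75, 2/15, 94/225]
P^3 =
  X: [844/3375, 829/3375, 113/675, 379/1125]
  Y: [629/3375, 313/1125, 4/25, 1267/3375]
  Z: [583/3375, 316/1125, 136/675, 388/1125]
  W: [587/3375, 98/375, 139/675, 1211/3375]
P^4 =
  X: [3647/16875, 12986/50625, 604/3375, 17638/50625]
  Y: [9656/50625, 4417/16875, 1942/10125, 18008/50625]
  Z: [9352/50625, 13642/50625, 613/3375, 18436/50625]
  W: [9248/50625, 13858/50625, 1886/10125, 18089/50625]

(P^4)[X -> W] = 17638/50625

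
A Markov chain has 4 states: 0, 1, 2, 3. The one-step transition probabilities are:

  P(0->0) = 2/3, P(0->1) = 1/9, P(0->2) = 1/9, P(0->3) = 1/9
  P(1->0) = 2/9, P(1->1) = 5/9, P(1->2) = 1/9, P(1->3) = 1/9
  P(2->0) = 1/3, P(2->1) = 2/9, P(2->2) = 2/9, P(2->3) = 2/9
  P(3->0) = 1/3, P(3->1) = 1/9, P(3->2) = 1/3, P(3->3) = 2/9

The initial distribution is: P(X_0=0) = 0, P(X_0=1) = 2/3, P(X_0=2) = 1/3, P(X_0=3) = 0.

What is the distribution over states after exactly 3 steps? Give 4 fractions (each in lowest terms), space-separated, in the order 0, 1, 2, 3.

Propagating the distribution step by step (d_{t+1} = d_t * P):
d_0 = (0=0, 1=2/3, 2=1/3, 3=0)
  d_1[0] = 0*2/3 + 2/3*2/9 + 1/3*1/3 + 0*1/3 = 7/27
  d_1[1] = 0*1/9 + 2/3*5/9 + 1/3*2/9 + 0*1/9 = 4/9
  d_1[2] = 0*1/9 + 2/3*1/9 + 1/3*2/9 + 0*1/3 = 4/27
  d_1[3] = 0*1/9 + 2/3*1/9 + 1/3*2/9 + 0*2/9 = 4/27
d_1 = (0=7/27, 1=4/9, 2=4/27, 3=4/27)
  d_2[0] = 7/27*2/3 + 4/9*2/9 + 4/27*1/3 + 4/27*1/3 = 10/27
  d_2[1] = 7/27*1/9 + 4/9*5/9 + 4/27*2/9 + 4/27*1/9 = 79/243
  d_2[2] = 7/27*1/9 + 4/9*1/9 + 4/27*2/9 + 4/27*1/3 = 13/81
  d_2[3] = 7/27*1/9 + 4/9*1/9 + 4/27*2/9 + 4/27*2/9 = 35/243
d_2 = (0=10/27, 1=79/243, 2=13/81, 3=35/243)
  d_3[0] = 10/27*2/3 + 79/243*2/9 + 13/81*1/3 + 35/243*1/3 = 920/2187
  d_3[1] = 10/27*1/9 + 79/243*5/9 + 13/81*2/9 + 35/243*1/9 = 598/2187
  d_3[2] = 10/27*1/9 + 79/243*1/9 + 13/81*2/9 + 35/243*1/3 = 352/2187
  d_3[3] = 10/27*1/9 + 79/243*1/9 + 13/81*2/9 + 35/243*2/9 = 317/2187
d_3 = (0=920/2187, 1=598/2187, 2=352/2187, 3=317/2187)

Answer: 920/2187 598/2187 352/2187 317/2187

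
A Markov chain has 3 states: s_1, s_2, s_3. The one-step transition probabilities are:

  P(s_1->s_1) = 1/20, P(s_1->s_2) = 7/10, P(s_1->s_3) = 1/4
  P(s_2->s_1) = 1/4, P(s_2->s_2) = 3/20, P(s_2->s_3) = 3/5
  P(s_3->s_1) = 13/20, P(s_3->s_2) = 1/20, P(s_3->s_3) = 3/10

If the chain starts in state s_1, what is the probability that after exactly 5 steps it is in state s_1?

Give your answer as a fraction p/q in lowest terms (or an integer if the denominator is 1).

Computing P^5 by repeated multiplication:
P^1 =
  s_1: [1/20, 7/10, 1/4]
  s_2: [1/4, 3/20, 3/5]
  s_3: [13/20, 1/20, 3/10]
P^2 =
  s_1: [17/50, 61/400, 203/400]
  s_2: [11/25, 91/400, 133/400]
  s_3: [6/25, 191/400, 113/400]
P^3 =
  s_1: [77/200, 229/800, 263/800]
  s_2: [59/200, 287/800, 277/800]
  s_3: [63/200, 203/800, 69/160]
P^4 =
  s_1: [609/2000, 2631/8000, 2933/8000]
  s_2: [659/2000, 2221/8000, 3143/8000]
  s_3: [719/2000, 2241/8000, 2883/8000]
P^5 =
  s_1: [1343/4000, 4493/16000, 1227/3200]
  s_2: [273/800, 4671/16000, 5869/16000]
  s_3: [1289/4000, 4987/16000, 5857/16000]

(P^5)[s_1 -> s_1] = 1343/4000

Answer: 1343/4000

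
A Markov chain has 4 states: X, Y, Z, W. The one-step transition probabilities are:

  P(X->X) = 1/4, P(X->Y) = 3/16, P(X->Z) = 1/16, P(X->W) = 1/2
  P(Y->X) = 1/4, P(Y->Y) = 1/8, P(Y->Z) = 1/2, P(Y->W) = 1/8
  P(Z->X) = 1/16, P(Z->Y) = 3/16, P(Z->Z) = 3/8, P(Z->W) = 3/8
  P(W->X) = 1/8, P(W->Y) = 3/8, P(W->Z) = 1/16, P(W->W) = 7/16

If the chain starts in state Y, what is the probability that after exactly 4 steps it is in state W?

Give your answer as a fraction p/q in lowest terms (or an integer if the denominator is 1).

Answer: 11635/32768

Derivation:
Computing P^4 by repeated multiplication:
P^1 =
  X: [1/4, 3/16, 1/16, 1/2]
  Y: [1/4, 1/8, 1/2, 1/8]
  Z: [1/16, 3/16, 3/8, 3/8]
  W: [1/8, 3/8, 1/16, 7/16]
P^2 =
  X: [45/256, 69/256, 21/128, 25/64]
  Y: [9/64, 13/64, 35/128, 49/128]
  Z: [17/128, 63/256, 67/256, 23/64]
  W: [47/256, 63/256, 63/256, 83/256]
P^3 =
  X: [349/2048, 999/4096, 949/4096, 725/2048]
  Y: [309/2048, 505/2048, 485/2048, 749/2048]
  Z: [639/4096, 981/4096, 129/512, 361/1024]
  W: [669/4096, 477/2048, 253/1024, 1461/4096]
P^4 =
  X: [10637/65536, 15639/65536, 7917/32768, 11713/32768]
  Y: [5239/32768, 3943/16384, 1001/4096, 11635/32768]
  Z: [325/2048, 15639/65536, 16123/65536, 11687/32768]
  W: [5213/32768, 15717/65536, 7917/32768, 23559/65536]

(P^4)[Y -> W] = 11635/32768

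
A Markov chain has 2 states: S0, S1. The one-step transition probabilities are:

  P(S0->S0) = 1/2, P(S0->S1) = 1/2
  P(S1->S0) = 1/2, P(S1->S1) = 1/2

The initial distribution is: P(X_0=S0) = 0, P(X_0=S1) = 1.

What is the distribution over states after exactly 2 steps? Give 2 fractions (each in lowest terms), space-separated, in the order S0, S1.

Propagating the distribution step by step (d_{t+1} = d_t * P):
d_0 = (S0=0, S1=1)
  d_1[S0] = 0*1/2 + 1*1/2 = 1/2
  d_1[S1] = 0*1/2 + 1*1/2 = 1/2
d_1 = (S0=1/2, S1=1/2)
  d_2[S0] = 1/2*1/2 + 1/2*1/2 = 1/2
  d_2[S1] = 1/2*1/2 + 1/2*1/2 = 1/2
d_2 = (S0=1/2, S1=1/2)

Answer: 1/2 1/2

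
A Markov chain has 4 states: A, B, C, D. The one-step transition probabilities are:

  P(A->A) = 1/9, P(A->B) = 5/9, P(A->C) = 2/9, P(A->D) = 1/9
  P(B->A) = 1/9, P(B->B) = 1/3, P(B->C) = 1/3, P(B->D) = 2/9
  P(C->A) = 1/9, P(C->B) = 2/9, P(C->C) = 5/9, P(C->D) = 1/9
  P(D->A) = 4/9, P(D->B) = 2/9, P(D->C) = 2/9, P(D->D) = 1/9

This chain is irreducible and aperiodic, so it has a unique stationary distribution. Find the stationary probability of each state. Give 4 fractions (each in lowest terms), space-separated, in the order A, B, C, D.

Answer: 34/213 22/71 82/213 31/213

Derivation:
The stationary distribution satisfies pi = pi * P, i.e.:
  pi_A = 1/9*pi_A + 1/9*pi_B + 1/9*pi_C + 4/9*pi_D
  pi_B = 5/9*pi_A + 1/3*pi_B + 2/9*pi_C + 2/9*pi_D
  pi_C = 2/9*pi_A + 1/3*pi_B + 5/9*pi_C + 2/9*pi_D
  pi_D = 1/9*pi_A + 2/9*pi_B + 1/9*pi_C + 1/9*pi_D
with normalization: pi_A + pi_B + pi_C + pi_D = 1.

Using the first 3 balance equations plus normalization, the linear system A*pi = b is:
  [-8/9, 1/9, 1/9, 4/9] . pi = 0
  [5/9, -2/3, 2/9, 2/9] . pi = 0
  [2/9, 1/3, -4/9, 2/9] . pi = 0
  [1, 1, 1, 1] . pi = 1

Solving yields:
  pi_A = 34/213
  pi_B = 22/71
  pi_C = 82/213
  pi_D = 31/213

Verification (pi * P):
  34/213*1/9 + 22/71*1/9 + 82/213*1/9 + 31/213*4/9 = 34/213 = pi_A  (ok)
  34/213*5/9 + 22/71*1/3 + 82/213*2/9 + 31/213*2/9 = 22/71 = pi_B  (ok)
  34/213*2/9 + 22/71*1/3 + 82/213*5/9 + 31/213*2/9 = 82/213 = pi_C  (ok)
  34/213*1/9 + 22/71*2/9 + 82/213*1/9 + 31/213*1/9 = 31/213 = pi_D  (ok)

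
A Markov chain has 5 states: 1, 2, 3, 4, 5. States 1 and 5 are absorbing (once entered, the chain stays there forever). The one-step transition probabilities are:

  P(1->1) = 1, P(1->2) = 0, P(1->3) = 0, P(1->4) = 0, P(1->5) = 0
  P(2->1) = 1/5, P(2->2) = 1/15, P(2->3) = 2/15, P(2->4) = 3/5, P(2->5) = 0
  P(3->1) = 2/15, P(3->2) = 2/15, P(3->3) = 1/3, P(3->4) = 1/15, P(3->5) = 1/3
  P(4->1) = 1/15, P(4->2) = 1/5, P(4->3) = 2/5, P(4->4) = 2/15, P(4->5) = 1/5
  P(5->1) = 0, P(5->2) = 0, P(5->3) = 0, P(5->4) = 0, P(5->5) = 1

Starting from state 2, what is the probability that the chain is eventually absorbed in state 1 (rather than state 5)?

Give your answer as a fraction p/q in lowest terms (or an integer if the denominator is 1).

Let a_i = P(absorbed in 1 | start in state i).
Boundary conditions: a_1 = 1, a_5 = 0.
For each transient state i, a_i = sum_j P(i->j) * a_j:
  a_2 = 1/5*a_1 + 1/15*a_2 + 2/15*a_3 + 3/5*a_4 + 0*a_5
  a_3 = 2/15*a_1 + 2/15*a_2 + 1/3*a_3 + 1/15*a_4 + 1/3*a_5
  a_4 = 1/15*a_1 + 1/5*a_2 + 2/5*a_3 + 2/15*a_4 + 1/5*a_5

Substituting a_1 = 1 and a_5 = 0, rearrange to (I - Q) a = r where r[i] = P(i -> 1):
  [14/15, -2/15, -3/5] . (a_2, a_3, a_4) = 1/5
  [-2/15, 2/3, -1/15] . (a_2, a_3, a_4) = 2/15
  [-1/5, -2/5, 13/15] . (a_2, a_3, a_4) = 1/15

Solving yields:
  a_2 = 12/25
  a_3 = 33/100
  a_4 = 17/50

Starting state is 2, so the absorption probability is a_2 = 12/25.

Answer: 12/25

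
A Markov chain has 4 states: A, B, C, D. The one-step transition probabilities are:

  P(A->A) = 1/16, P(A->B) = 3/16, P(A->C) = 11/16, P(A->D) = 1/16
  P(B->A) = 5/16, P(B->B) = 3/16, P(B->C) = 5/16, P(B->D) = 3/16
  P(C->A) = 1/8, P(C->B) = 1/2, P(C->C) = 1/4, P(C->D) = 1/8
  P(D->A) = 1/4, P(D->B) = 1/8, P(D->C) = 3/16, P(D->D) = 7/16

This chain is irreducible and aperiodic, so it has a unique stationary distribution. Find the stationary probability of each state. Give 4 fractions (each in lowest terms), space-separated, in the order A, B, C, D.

The stationary distribution satisfies pi = pi * P, i.e.:
  pi_A = 1/16*pi_A + 5/16*pi_B + 1/8*pi_C + 1/4*pi_D
  pi_B = 3/16*pi_A + 3/16*pi_B + 1/2*pi_C + 1/8*pi_D
  pi_C = 11/16*pi_A + 5/16*pi_B + 1/4*pi_C + 3/16*pi_D
  pi_D = 1/16*pi_A + 3/16*pi_B + 1/8*pi_C + 7/16*pi_D
with normalization: pi_A + pi_B + pi_C + pi_D = 1.

Using the first 3 balance equations plus normalization, the linear system A*pi = b is:
  [-15/16, 5/16, 1/8, 1/4] . pi = 0
  [3/16, -13/16, 1/2, 1/8] . pi = 0
  [11/16, 5/16, -3/4, 3/16] . pi = 0
  [1, 1, 1, 1] . pi = 1

Solving yields:
  pi_A = 401/2114
  pi_B = 85/302
  pi_C = 358/1057
  pi_D = 201/1057

Verification (pi * P):
  401/2114*1/16 + 85/302*5/16 + 358/1057*1/8 + 201/1057*1/4 = 401/2114 = pi_A  (ok)
  401/2114*3/16 + 85/302*3/16 + 358/1057*1/2 + 201/1057*1/8 = 85/302 = pi_B  (ok)
  401/2114*11/16 + 85/302*5/16 + 358/1057*1/4 + 201/1057*3/16 = 358/1057 = pi_C  (ok)
  401/2114*1/16 + 85/302*3/16 + 358/1057*1/8 + 201/1057*7/16 = 201/1057 = pi_D  (ok)

Answer: 401/2114 85/302 358/1057 201/1057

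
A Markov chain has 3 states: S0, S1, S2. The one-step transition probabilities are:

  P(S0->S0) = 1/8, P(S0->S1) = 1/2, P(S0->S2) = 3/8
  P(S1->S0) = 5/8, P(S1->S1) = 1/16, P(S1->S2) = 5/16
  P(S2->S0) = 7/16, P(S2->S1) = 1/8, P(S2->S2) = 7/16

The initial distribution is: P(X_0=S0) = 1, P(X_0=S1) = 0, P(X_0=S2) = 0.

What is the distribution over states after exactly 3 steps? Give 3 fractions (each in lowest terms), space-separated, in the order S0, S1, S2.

Propagating the distribution step by step (d_{t+1} = d_t * P):
d_0 = (S0=1, S1=0, S2=0)
  d_1[S0] = 1*1/8 + 0*5/8 + 0*7/16 = 1/8
  d_1[S1] = 1*1/2 + 0*1/16 + 0*1/8 = 1/2
  d_1[S2] = 1*3/8 + 0*5/16 + 0*7/16 = 3/8
d_1 = (S0=1/8, S1=1/2, S2=3/8)
  d_2[S0] = 1/8*1/8 + 1/2*5/8 + 3/8*7/16 = 63/128
  d_2[S1] = 1/8*1/2 + 1/2*1/16 + 3/8*1/8 = 9/64
  d_2[S2] = 1/8*3/8 + 1/2*5/16 + 3/8*7/16 = 47/128
d_2 = (S0=63/128, S1=9/64, S2=47/128)
  d_3[S0] = 63/128*1/8 + 9/64*5/8 + 47/128*7/16 = 635/2048
  d_3[S1] = 63/128*1/2 + 9/64*1/16 + 47/128*1/8 = 77/256
  d_3[S2] = 63/128*3/8 + 9/64*5/16 + 47/128*7/16 = 797/2048
d_3 = (S0=635/2048, S1=77/256, S2=797/2048)

Answer: 635/2048 77/256 797/2048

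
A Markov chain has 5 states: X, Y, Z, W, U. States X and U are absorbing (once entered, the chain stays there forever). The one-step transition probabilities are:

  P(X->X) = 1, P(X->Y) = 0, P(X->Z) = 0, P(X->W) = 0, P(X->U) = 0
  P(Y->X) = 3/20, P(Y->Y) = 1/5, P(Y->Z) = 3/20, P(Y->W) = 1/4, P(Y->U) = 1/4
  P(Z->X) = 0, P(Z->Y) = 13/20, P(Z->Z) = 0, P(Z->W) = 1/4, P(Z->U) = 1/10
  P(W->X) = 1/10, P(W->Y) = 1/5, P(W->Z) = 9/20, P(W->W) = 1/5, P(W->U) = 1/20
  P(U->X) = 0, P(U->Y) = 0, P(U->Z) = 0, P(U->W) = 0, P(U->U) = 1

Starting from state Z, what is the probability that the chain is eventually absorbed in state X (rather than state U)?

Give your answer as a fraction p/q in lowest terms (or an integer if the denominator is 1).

Answer: 974/2731

Derivation:
Let a_i = P(absorbed in X | start in state i).
Boundary conditions: a_X = 1, a_U = 0.
For each transient state i, a_i = sum_j P(i->j) * a_j:
  a_Y = 3/20*a_X + 1/5*a_Y + 3/20*a_Z + 1/4*a_W + 1/4*a_U
  a_Z = 0*a_X + 13/20*a_Y + 0*a_Z + 1/4*a_W + 1/10*a_U
  a_W = 1/10*a_X + 1/5*a_Y + 9/20*a_Z + 1/5*a_W + 1/20*a_U

Substituting a_X = 1 and a_U = 0, rearrange to (I - Q) a = r where r[i] = P(i -> X):
  [4/5, -3/20, -1/4] . (a_Y, a_Z, a_W) = 3/20
  [-13/20, 1, -1/4] . (a_Y, a_Z, a_W) = 0
  [-1/5, -9/20, 4/5] . (a_Y, a_Z, a_W) = 1/10

Solving yields:
  a_Y = 1055/2731
  a_Z = 974/2731
  a_W = 1153/2731

Starting state is Z, so the absorption probability is a_Z = 974/2731.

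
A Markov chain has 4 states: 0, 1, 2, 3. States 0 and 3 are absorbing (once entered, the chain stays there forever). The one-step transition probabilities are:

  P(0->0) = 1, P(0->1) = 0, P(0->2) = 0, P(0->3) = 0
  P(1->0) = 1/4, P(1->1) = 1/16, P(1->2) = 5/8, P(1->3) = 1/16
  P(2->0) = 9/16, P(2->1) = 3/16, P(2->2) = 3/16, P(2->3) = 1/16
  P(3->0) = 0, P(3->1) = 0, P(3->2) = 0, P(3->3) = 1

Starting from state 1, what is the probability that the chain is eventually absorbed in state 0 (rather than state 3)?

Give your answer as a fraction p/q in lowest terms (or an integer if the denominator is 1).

Answer: 142/165

Derivation:
Let a_i = P(absorbed in 0 | start in state i).
Boundary conditions: a_0 = 1, a_3 = 0.
For each transient state i, a_i = sum_j P(i->j) * a_j:
  a_1 = 1/4*a_0 + 1/16*a_1 + 5/8*a_2 + 1/16*a_3
  a_2 = 9/16*a_0 + 3/16*a_1 + 3/16*a_2 + 1/16*a_3

Substituting a_0 = 1 and a_3 = 0, rearrange to (I - Q) a = r where r[i] = P(i -> 0):
  [15/16, -5/8] . (a_1, a_2) = 1/4
  [-3/16, 13/16] . (a_1, a_2) = 9/16

Solving yields:
  a_1 = 142/165
  a_2 = 49/55

Starting state is 1, so the absorption probability is a_1 = 142/165.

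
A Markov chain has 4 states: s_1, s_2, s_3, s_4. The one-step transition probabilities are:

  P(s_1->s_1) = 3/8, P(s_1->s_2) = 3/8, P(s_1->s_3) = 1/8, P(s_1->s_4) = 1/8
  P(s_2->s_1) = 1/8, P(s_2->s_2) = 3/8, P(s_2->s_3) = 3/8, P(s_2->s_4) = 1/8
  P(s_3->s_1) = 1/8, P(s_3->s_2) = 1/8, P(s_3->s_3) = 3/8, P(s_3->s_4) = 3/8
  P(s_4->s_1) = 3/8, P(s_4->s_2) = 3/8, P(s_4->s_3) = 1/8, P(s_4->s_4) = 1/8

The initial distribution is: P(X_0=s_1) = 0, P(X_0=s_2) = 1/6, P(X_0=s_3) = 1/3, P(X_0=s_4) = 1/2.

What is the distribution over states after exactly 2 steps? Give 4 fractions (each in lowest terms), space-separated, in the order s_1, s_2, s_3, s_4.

Propagating the distribution step by step (d_{t+1} = d_t * P):
d_0 = (s_1=0, s_2=1/6, s_3=1/3, s_4=1/2)
  d_1[s_1] = 0*3/8 + 1/6*1/8 + 1/3*1/8 + 1/2*3/8 = 1/4
  d_1[s_2] = 0*3/8 + 1/6*3/8 + 1/3*1/8 + 1/2*3/8 = 7/24
  d_1[s_3] = 0*1/8 + 1/6*3/8 + 1/3*3/8 + 1/2*1/8 = 1/4
  d_1[s_4] = 0*1/8 + 1/6*1/8 + 1/3*3/8 + 1/2*1/8 = 5/24
d_1 = (s_1=1/4, s_2=7/24, s_3=1/4, s_4=5/24)
  d_2[s_1] = 1/4*3/8 + 7/24*1/8 + 1/4*1/8 + 5/24*3/8 = 23/96
  d_2[s_2] = 1/4*3/8 + 7/24*3/8 + 1/4*1/8 + 5/24*3/8 = 5/16
  d_2[s_3] = 1/4*1/8 + 7/24*3/8 + 1/4*3/8 + 5/24*1/8 = 25/96
  d_2[s_4] = 1/4*1/8 + 7/24*1/8 + 1/4*3/8 + 5/24*1/8 = 3/16
d_2 = (s_1=23/96, s_2=5/16, s_3=25/96, s_4=3/16)

Answer: 23/96 5/16 25/96 3/16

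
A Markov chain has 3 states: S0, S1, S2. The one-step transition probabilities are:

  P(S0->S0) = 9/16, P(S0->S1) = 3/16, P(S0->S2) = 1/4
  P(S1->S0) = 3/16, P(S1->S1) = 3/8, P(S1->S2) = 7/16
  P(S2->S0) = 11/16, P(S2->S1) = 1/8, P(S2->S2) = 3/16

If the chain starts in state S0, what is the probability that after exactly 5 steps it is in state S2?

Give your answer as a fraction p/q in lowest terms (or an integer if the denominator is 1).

Answer: 35693/131072

Derivation:
Computing P^5 by repeated multiplication:
P^1 =
  S0: [9/16, 3/16, 1/4]
  S1: [3/16, 3/8, 7/16]
  S2: [11/16, 1/8, 3/16]
P^2 =
  S0: [67/128, 53/256, 69/256]
  S1: [61/128, 59/256, 75/256]
  S2: [69/128, 51/256, 67/256]
P^3 =
  S0: [531/1024, 429/2048, 557/2048]
  S1: [525/1024, 435/2048, 563/2048]
  S2: [533/1024, 427/2048, 555/2048]
P^4 =
  S0: [4243/8192, 3437/16384, 4461/16384]
  S1: [4237/8192, 3443/16384, 4467/16384]
  S2: [4245/8192, 3435/16384, 4459/16384]
P^5 =
  S0: [33939/65536, 27501/131072, 35693/131072]
  S1: [33933/65536, 27507/131072, 35699/131072]
  S2: [33941/65536, 27499/131072, 35691/131072]

(P^5)[S0 -> S2] = 35693/131072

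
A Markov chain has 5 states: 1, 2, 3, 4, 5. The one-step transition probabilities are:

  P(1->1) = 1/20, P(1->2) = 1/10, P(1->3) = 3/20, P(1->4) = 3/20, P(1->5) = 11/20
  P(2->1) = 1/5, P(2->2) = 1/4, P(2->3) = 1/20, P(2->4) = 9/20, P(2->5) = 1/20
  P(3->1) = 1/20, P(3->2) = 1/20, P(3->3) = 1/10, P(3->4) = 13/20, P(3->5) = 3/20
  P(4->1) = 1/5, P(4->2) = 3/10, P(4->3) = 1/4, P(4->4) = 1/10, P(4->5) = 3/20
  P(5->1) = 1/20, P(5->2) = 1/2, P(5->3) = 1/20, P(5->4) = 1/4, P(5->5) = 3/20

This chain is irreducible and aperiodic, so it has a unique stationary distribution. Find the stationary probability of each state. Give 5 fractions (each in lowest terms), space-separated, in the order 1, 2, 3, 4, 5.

The stationary distribution satisfies pi = pi * P, i.e.:
  pi_1 = 1/20*pi_1 + 1/5*pi_2 + 1/20*pi_3 + 1/5*pi_4 + 1/20*pi_5
  pi_2 = 1/10*pi_1 + 1/4*pi_2 + 1/20*pi_3 + 3/10*pi_4 + 1/2*pi_5
  pi_3 = 3/20*pi_1 + 1/20*pi_2 + 1/10*pi_3 + 1/4*pi_4 + 1/20*pi_5
  pi_4 = 3/20*pi_1 + 9/20*pi_2 + 13/20*pi_3 + 1/10*pi_4 + 1/4*pi_5
  pi_5 = 11/20*pi_1 + 1/20*pi_2 + 3/20*pi_3 + 3/20*pi_4 + 3/20*pi_5
with normalization: pi_1 + pi_2 + pi_3 + pi_4 + pi_5 = 1.

Using the first 4 balance equations plus normalization, the linear system A*pi = b is:
  [-19/20, 1/5, 1/20, 1/5, 1/20] . pi = 0
  [1/10, -3/4, 1/20, 3/10, 1/2] . pi = 0
  [3/20, 1/20, -9/10, 1/4, 1/20] . pi = 0
  [3/20, 9/20, 13/20, -9/10, 1/4] . pi = 0
  [1, 1, 1, 1, 1] . pi = 1

Solving yields:
  pi_1 = 30223/225632
  pi_2 = 29695/112816
  pi_3 = 14569/112816
  pi_4 = 33443/112816
  pi_5 = 39995/225632

Verification (pi * P):
  30223/225632*1/20 + 29695/112816*1/5 + 14569/112816*1/20 + 33443/112816*1/5 + 39995/225632*1/20 = 30223/225632 = pi_1  (ok)
  30223/225632*1/10 + 29695/112816*1/4 + 14569/112816*1/20 + 33443/112816*3/10 + 39995/225632*1/2 = 29695/112816 = pi_2  (ok)
  30223/225632*3/20 + 29695/112816*1/20 + 14569/112816*1/10 + 33443/112816*1/4 + 39995/225632*1/20 = 14569/112816 = pi_3  (ok)
  30223/225632*3/20 + 29695/112816*9/20 + 14569/112816*13/20 + 33443/112816*1/10 + 39995/225632*1/4 = 33443/112816 = pi_4  (ok)
  30223/225632*11/20 + 29695/112816*1/20 + 14569/112816*3/20 + 33443/112816*3/20 + 39995/225632*3/20 = 39995/225632 = pi_5  (ok)

Answer: 30223/225632 29695/112816 14569/112816 33443/112816 39995/225632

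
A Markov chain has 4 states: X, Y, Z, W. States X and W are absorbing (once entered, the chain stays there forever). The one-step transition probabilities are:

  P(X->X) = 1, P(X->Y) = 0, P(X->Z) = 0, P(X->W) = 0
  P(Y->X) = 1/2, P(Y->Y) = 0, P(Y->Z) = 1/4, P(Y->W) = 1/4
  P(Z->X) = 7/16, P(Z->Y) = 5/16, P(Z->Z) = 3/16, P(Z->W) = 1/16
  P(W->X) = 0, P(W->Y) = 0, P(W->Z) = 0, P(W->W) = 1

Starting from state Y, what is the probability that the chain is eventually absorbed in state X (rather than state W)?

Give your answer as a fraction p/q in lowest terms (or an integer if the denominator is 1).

Let a_i = P(absorbed in X | start in state i).
Boundary conditions: a_X = 1, a_W = 0.
For each transient state i, a_i = sum_j P(i->j) * a_j:
  a_Y = 1/2*a_X + 0*a_Y + 1/4*a_Z + 1/4*a_W
  a_Z = 7/16*a_X + 5/16*a_Y + 3/16*a_Z + 1/16*a_W

Substituting a_X = 1 and a_W = 0, rearrange to (I - Q) a = r where r[i] = P(i -> X):
  [1, -1/4] . (a_Y, a_Z) = 1/2
  [-5/16, 13/16] . (a_Y, a_Z) = 7/16

Solving yields:
  a_Y = 33/47
  a_Z = 38/47

Starting state is Y, so the absorption probability is a_Y = 33/47.

Answer: 33/47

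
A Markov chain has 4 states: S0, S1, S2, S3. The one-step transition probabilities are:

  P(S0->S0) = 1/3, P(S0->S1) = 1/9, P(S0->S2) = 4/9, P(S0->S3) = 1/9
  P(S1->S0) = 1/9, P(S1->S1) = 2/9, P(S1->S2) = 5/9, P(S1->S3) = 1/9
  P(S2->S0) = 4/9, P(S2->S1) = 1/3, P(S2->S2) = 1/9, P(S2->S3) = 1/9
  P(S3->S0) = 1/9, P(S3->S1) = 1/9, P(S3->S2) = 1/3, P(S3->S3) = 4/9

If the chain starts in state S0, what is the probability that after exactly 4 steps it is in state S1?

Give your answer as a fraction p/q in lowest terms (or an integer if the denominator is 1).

Answer: 464/2187

Derivation:
Computing P^4 by repeated multiplication:
P^1 =
  S0: [1/3, 1/9, 4/9, 1/9]
  S1: [1/9, 2/9, 5/9, 1/9]
  S2: [4/9, 1/3, 1/9, 1/9]
  S3: [1/9, 1/9, 1/3, 4/9]
P^2 =
  S0: [1/3, 2/9, 8/27, 4/27]
  S1: [26/81, 7/27, 22/81, 4/27]
  S2: [20/81, 14/81, 35/81, 4/27]
  S3: [20/81, 16/81, 8/27, 7/27]
P^3 =
  S0: [23/81, 49/243, 86/243, 13/81]
  S1: [199/729, 146/729, 89/243, 13/81]
  S2: [226/729, 55/243, 221/729, 13/81]
  S3: [193/729, 145/729, 247/729, 16/81]
P^4 =
  S0: [71/243, 464/2187, 724/2187, 40/243]
  S1: [1928/6561, 1409/6561, 2144/6561, 40/243]
  S2: [1844/6561, 1336/6561, 767/2187, 40/243]
  S3: [1856/6561, 152/729, 2176/6561, 43/243]

(P^4)[S0 -> S1] = 464/2187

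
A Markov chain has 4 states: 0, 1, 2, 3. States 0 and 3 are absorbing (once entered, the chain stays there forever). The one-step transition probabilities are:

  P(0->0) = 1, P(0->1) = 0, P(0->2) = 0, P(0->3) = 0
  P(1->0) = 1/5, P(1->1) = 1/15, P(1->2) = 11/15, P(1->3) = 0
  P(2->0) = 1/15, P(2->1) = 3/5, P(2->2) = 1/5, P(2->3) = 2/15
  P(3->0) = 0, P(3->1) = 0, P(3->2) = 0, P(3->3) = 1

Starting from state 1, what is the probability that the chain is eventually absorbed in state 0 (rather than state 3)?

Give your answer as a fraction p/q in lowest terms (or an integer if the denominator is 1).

Answer: 47/69

Derivation:
Let a_i = P(absorbed in 0 | start in state i).
Boundary conditions: a_0 = 1, a_3 = 0.
For each transient state i, a_i = sum_j P(i->j) * a_j:
  a_1 = 1/5*a_0 + 1/15*a_1 + 11/15*a_2 + 0*a_3
  a_2 = 1/15*a_0 + 3/5*a_1 + 1/5*a_2 + 2/15*a_3

Substituting a_0 = 1 and a_3 = 0, rearrange to (I - Q) a = r where r[i] = P(i -> 0):
  [14/15, -11/15] . (a_1, a_2) = 1/5
  [-3/5, 4/5] . (a_1, a_2) = 1/15

Solving yields:
  a_1 = 47/69
  a_2 = 41/69

Starting state is 1, so the absorption probability is a_1 = 47/69.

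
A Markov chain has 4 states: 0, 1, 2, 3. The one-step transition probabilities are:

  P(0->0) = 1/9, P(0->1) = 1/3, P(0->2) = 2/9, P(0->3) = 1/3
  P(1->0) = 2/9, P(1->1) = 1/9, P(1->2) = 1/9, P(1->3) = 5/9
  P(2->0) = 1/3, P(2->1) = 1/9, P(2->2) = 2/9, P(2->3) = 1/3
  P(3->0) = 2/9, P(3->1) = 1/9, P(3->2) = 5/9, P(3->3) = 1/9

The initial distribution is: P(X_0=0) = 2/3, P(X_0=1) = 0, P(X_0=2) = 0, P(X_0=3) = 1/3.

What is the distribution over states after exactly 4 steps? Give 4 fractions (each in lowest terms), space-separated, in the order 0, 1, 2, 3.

Propagating the distribution step by step (d_{t+1} = d_t * P):
d_0 = (0=2/3, 1=0, 2=0, 3=1/3)
  d_1[0] = 2/3*1/9 + 0*2/9 + 0*1/3 + 1/3*2/9 = 4/27
  d_1[1] = 2/3*1/3 + 0*1/9 + 0*1/9 + 1/3*1/9 = 7/27
  d_1[2] = 2/3*2/9 + 0*1/9 + 0*2/9 + 1/3*5/9 = 1/3
  d_1[3] = 2/3*1/3 + 0*5/9 + 0*1/3 + 1/3*1/9 = 7/27
d_1 = (0=4/27, 1=7/27, 2=1/3, 3=7/27)
  d_2[0] = 4/27*1/9 + 7/27*2/9 + 1/3*1/3 + 7/27*2/9 = 59/243
  d_2[1] = 4/27*1/3 + 7/27*1/9 + 1/3*1/9 + 7/27*1/9 = 35/243
  d_2[2] = 4/27*2/9 + 7/27*1/9 + 1/3*2/9 + 7/27*5/9 = 68/243
  d_2[3] = 4/27*1/3 + 7/27*5/9 + 1/3*1/3 + 7/27*1/9 = 1/3
d_2 = (0=59/243, 1=35/243, 2=68/243, 3=1/3)
  d_3[0] = 59/243*1/9 + 35/243*2/9 + 68/243*1/3 + 1/3*2/9 = 55/243
  d_3[1] = 59/243*1/3 + 35/243*1/9 + 68/243*1/9 + 1/3*1/9 = 361/2187
  d_3[2] = 59/243*2/9 + 35/243*1/9 + 68/243*2/9 + 1/3*5/9 = 694/2187
  d_3[3] = 59/243*1/3 + 35/243*5/9 + 68/243*1/3 + 1/3*1/9 = 637/2187
d_3 = (0=55/243, 1=361/2187, 2=694/2187, 3=637/2187)
  d_4[0] = 55/243*1/9 + 361/2187*2/9 + 694/2187*1/3 + 637/2187*2/9 = 4573/19683
  d_4[1] = 55/243*1/3 + 361/2187*1/9 + 694/2187*1/9 + 637/2187*1/9 = 353/2187
  d_4[2] = 55/243*2/9 + 361/2187*1/9 + 694/2187*2/9 + 637/2187*5/9 = 5924/19683
  d_4[3] = 55/243*1/3 + 361/2187*5/9 + 694/2187*1/3 + 637/2187*1/9 = 2003/6561
d_4 = (0=4573/19683, 1=353/2187, 2=5924/19683, 3=2003/6561)

Answer: 4573/19683 353/2187 5924/19683 2003/6561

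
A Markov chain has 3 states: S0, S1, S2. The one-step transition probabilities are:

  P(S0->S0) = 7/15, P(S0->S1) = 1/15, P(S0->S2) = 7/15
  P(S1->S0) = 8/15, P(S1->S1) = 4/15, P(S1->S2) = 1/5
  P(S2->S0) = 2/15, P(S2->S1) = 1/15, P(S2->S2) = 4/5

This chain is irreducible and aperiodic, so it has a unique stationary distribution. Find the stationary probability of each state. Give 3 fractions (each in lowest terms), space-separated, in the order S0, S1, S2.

The stationary distribution satisfies pi = pi * P, i.e.:
  pi_S0 = 7/15*pi_S0 + 8/15*pi_S1 + 2/15*pi_S2
  pi_S1 = 1/15*pi_S0 + 4/15*pi_S1 + 1/15*pi_S2
  pi_S2 = 7/15*pi_S0 + 1/5*pi_S1 + 4/5*pi_S2
with normalization: pi_S0 + pi_S1 + pi_S2 = 1.

Using the first 2 balance equations plus normalization, the linear system A*pi = b is:
  [-8/15, 8/15, 2/15] . pi = 0
  [1/15, -11/15, 1/15] . pi = 0
  [1, 1, 1] . pi = 1

Solving yields:
  pi_S0 = 1/4
  pi_S1 = 1/12
  pi_S2 = 2/3

Verification (pi * P):
  1/4*7/15 + 1/12*8/15 + 2/3*2/15 = 1/4 = pi_S0  (ok)
  1/4*1/15 + 1/12*4/15 + 2/3*1/15 = 1/12 = pi_S1  (ok)
  1/4*7/15 + 1/12*1/5 + 2/3*4/5 = 2/3 = pi_S2  (ok)

Answer: 1/4 1/12 2/3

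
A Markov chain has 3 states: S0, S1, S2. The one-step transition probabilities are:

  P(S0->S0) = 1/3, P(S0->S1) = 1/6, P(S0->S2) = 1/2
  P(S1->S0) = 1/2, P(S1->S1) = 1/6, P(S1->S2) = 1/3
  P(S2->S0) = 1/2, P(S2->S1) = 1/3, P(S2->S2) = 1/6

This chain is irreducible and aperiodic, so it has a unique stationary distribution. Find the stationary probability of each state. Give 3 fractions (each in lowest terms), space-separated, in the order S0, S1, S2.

Answer: 3/7 11/49 17/49

Derivation:
The stationary distribution satisfies pi = pi * P, i.e.:
  pi_S0 = 1/3*pi_S0 + 1/2*pi_S1 + 1/2*pi_S2
  pi_S1 = 1/6*pi_S0 + 1/6*pi_S1 + 1/3*pi_S2
  pi_S2 = 1/2*pi_S0 + 1/3*pi_S1 + 1/6*pi_S2
with normalization: pi_S0 + pi_S1 + pi_S2 = 1.

Using the first 2 balance equations plus normalization, the linear system A*pi = b is:
  [-2/3, 1/2, 1/2] . pi = 0
  [1/6, -5/6, 1/3] . pi = 0
  [1, 1, 1] . pi = 1

Solving yields:
  pi_S0 = 3/7
  pi_S1 = 11/49
  pi_S2 = 17/49

Verification (pi * P):
  3/7*1/3 + 11/49*1/2 + 17/49*1/2 = 3/7 = pi_S0  (ok)
  3/7*1/6 + 11/49*1/6 + 17/49*1/3 = 11/49 = pi_S1  (ok)
  3/7*1/2 + 11/49*1/3 + 17/49*1/6 = 17/49 = pi_S2  (ok)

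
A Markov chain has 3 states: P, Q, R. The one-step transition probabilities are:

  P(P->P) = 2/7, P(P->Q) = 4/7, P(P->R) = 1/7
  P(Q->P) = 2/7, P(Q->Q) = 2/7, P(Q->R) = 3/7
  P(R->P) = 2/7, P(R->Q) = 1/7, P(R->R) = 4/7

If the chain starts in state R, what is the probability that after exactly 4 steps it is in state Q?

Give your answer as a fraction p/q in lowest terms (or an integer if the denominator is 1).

Answer: 106/343

Derivation:
Computing P^4 by repeated multiplication:
P^1 =
  P: [2/7, 4/7, 1/7]
  Q: [2/7, 2/7, 3/7]
  R: [2/7, 1/7, 4/7]
P^2 =
  P: [2/7, 17/49, 18/49]
  Q: [2/7, 15/49, 20/49]
  R: [2/7, 2/7, 3/7]
P^3 =
  P: [2/7, 108/343, 137/343]
  Q: [2/7, 106/343, 139/343]
  R: [2/7, 15/49, 20/49]
P^4 =
  P: [2/7, 745/2401, 970/2401]
  Q: [2/7, 743/2401, 972/2401]
  R: [2/7, 106/343, 139/343]

(P^4)[R -> Q] = 106/343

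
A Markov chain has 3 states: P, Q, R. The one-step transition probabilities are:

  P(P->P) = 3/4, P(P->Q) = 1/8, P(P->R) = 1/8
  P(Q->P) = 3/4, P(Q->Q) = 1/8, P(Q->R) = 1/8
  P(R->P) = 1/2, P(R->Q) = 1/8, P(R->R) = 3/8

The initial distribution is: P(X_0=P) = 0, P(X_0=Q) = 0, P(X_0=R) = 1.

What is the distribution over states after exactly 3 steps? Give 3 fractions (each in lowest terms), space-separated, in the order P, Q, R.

Answer: 89/128 1/8 23/128

Derivation:
Propagating the distribution step by step (d_{t+1} = d_t * P):
d_0 = (P=0, Q=0, R=1)
  d_1[P] = 0*3/4 + 0*3/4 + 1*1/2 = 1/2
  d_1[Q] = 0*1/8 + 0*1/8 + 1*1/8 = 1/8
  d_1[R] = 0*1/8 + 0*1/8 + 1*3/8 = 3/8
d_1 = (P=1/2, Q=1/8, R=3/8)
  d_2[P] = 1/2*3/4 + 1/8*3/4 + 3/8*1/2 = 21/32
  d_2[Q] = 1/2*1/8 + 1/8*1/8 + 3/8*1/8 = 1/8
  d_2[R] = 1/2*1/8 + 1/8*1/8 + 3/8*3/8 = 7/32
d_2 = (P=21/32, Q=1/8, R=7/32)
  d_3[P] = 21/32*3/4 + 1/8*3/4 + 7/32*1/2 = 89/128
  d_3[Q] = 21/32*1/8 + 1/8*1/8 + 7/32*1/8 = 1/8
  d_3[R] = 21/32*1/8 + 1/8*1/8 + 7/32*3/8 = 23/128
d_3 = (P=89/128, Q=1/8, R=23/128)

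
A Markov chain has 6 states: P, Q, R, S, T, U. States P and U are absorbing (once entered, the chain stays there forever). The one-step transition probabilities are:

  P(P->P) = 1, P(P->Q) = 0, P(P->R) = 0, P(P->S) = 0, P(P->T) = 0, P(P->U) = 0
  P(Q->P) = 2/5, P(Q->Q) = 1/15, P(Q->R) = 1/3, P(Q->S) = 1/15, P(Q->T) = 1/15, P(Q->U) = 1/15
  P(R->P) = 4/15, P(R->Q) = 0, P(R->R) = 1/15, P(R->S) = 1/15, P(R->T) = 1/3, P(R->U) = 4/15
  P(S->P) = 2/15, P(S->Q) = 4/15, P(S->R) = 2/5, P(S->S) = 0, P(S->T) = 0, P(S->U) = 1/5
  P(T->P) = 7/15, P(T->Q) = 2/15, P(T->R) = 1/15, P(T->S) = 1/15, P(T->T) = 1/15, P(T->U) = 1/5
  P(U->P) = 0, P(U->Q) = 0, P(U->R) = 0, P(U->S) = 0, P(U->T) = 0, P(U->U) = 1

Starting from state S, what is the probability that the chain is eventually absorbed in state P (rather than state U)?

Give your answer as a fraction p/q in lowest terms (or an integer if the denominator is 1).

Answer: 4990/9023

Derivation:
Let a_i = P(absorbed in P | start in state i).
Boundary conditions: a_P = 1, a_U = 0.
For each transient state i, a_i = sum_j P(i->j) * a_j:
  a_Q = 2/5*a_P + 1/15*a_Q + 1/3*a_R + 1/15*a_S + 1/15*a_T + 1/15*a_U
  a_R = 4/15*a_P + 0*a_Q + 1/15*a_R + 1/15*a_S + 1/3*a_T + 4/15*a_U
  a_S = 2/15*a_P + 4/15*a_Q + 2/5*a_R + 0*a_S + 0*a_T + 1/5*a_U
  a_T = 7/15*a_P + 2/15*a_Q + 1/15*a_R + 1/15*a_S + 1/15*a_T + 1/5*a_U

Substituting a_P = 1 and a_U = 0, rearrange to (I - Q) a = r where r[i] = P(i -> P):
  [14/15, -1/3, -1/15, -1/15] . (a_Q, a_R, a_S, a_T) = 2/5
  [0, 14/15, -1/15, -1/3] . (a_Q, a_R, a_S, a_T) = 4/15
  [-4/15, -2/5, 1, 0] . (a_Q, a_R, a_S, a_T) = 2/15
  [-2/15, -1/15, -1/15, 14/15] . (a_Q, a_R, a_S, a_T) = 7/15

Solving yields:
  a_Q = 3713/5156
  a_R = 10271/18046
  a_S = 4990/9023
  a_T = 6163/9023

Starting state is S, so the absorption probability is a_S = 4990/9023.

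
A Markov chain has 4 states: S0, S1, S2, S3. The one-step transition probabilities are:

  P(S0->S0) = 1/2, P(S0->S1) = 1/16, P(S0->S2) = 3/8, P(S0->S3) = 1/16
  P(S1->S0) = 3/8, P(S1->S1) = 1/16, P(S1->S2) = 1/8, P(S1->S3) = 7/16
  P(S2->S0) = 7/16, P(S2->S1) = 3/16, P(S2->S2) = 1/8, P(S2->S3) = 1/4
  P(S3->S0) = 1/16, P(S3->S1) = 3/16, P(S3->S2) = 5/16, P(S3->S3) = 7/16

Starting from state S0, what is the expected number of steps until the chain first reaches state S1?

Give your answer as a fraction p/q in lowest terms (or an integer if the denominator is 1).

Let h_i = expected steps to first reach S1 from state i.
Boundary: h_S1 = 0.
First-step equations for the other states:
  h_S0 = 1 + 1/2*h_S0 + 1/16*h_S1 + 3/8*h_S2 + 1/16*h_S3
  h_S2 = 1 + 7/16*h_S0 + 3/16*h_S1 + 1/8*h_S2 + 1/4*h_S3
  h_S3 = 1 + 1/16*h_S0 + 3/16*h_S1 + 5/16*h_S2 + 7/16*h_S3

Substituting h_S1 = 0 and rearranging gives the linear system (I - Q) h = 1:
  [1/2, -3/8, -1/16] . (h_S0, h_S2, h_S3) = 1
  [-7/16, 7/8, -1/4] . (h_S0, h_S2, h_S3) = 1
  [-1/16, -5/16, 9/16] . (h_S0, h_S2, h_S3) = 1

Solving yields:
  h_S0 = 3248/397
  h_S2 = 2832/397
  h_S3 = 2640/397

Starting state is S0, so the expected hitting time is h_S0 = 3248/397.

Answer: 3248/397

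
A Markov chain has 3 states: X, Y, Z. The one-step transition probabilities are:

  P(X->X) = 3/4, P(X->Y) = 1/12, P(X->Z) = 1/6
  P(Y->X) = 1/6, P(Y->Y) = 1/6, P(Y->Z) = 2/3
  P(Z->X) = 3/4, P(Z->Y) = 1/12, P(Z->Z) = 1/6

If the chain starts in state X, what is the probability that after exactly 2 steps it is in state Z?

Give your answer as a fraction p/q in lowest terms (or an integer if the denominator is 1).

Answer: 5/24

Derivation:
Computing P^2 by repeated multiplication:
P^1 =
  X: [3/4, 1/12, 1/6]
  Y: [1/6, 1/6, 2/3]
  Z: [3/4, 1/12, 1/6]
P^2 =
  X: [101/144, 13/144, 5/24]
  Y: [47/72, 7/72, 1/4]
  Z: [101/144, 13/144, 5/24]

(P^2)[X -> Z] = 5/24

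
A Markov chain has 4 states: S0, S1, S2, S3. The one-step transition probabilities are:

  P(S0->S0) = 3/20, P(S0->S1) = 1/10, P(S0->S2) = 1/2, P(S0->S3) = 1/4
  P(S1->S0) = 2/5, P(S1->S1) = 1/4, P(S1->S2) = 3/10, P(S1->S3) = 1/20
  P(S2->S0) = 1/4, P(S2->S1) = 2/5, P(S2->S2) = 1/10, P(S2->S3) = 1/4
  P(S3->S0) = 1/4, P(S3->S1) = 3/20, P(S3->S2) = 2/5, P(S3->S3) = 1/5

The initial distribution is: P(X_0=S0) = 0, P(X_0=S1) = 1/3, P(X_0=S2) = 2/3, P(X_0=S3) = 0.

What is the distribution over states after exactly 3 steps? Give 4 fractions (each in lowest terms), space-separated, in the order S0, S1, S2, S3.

Propagating the distribution step by step (d_{t+1} = d_t * P):
d_0 = (S0=0, S1=1/3, S2=2/3, S3=0)
  d_1[S0] = 0*3/20 + 1/3*2/5 + 2/3*1/4 + 0*1/4 = 3/10
  d_1[S1] = 0*1/10 + 1/3*1/4 + 2/3*2/5 + 0*3/20 = 7/20
  d_1[S2] = 0*1/2 + 1/3*3/10 + 2/3*1/10 + 0*2/5 = 1/6
  d_1[S3] = 0*1/4 + 1/3*1/20 + 2/3*1/4 + 0*1/5 = 11/60
d_1 = (S0=3/10, S1=7/20, S2=1/6, S3=11/60)
  d_2[S0] = 3/10*3/20 + 7/20*2/5 + 1/6*1/4 + 11/60*1/4 = 109/400
  d_2[S1] = 3/10*1/10 + 7/20*1/4 + 1/6*2/5 + 11/60*3/20 = 127/600
  d_2[S2] = 3/10*1/2 + 7/20*3/10 + 1/6*1/10 + 11/60*2/5 = 69/200
  d_2[S3] = 3/10*1/4 + 7/20*1/20 + 1/6*1/4 + 11/60*1/5 = 41/240
d_2 = (S0=109/400, S1=127/600, S2=69/200, S3=41/240)
  d_3[S0] = 109/400*3/20 + 127/600*2/5 + 69/200*1/4 + 41/240*1/4 = 509/2000
  d_3[S1] = 109/400*1/10 + 127/600*1/4 + 69/200*2/5 + 41/240*3/20 = 5851/24000
  d_3[S2] = 109/400*1/2 + 127/600*3/10 + 69/200*1/10 + 41/240*2/5 = 3631/12000
  d_3[S3] = 109/400*1/4 + 127/600*1/20 + 69/200*1/4 + 41/240*1/5 = 1593/8000
d_3 = (S0=509/2000, S1=5851/24000, S2=3631/12000, S3=1593/8000)

Answer: 509/2000 5851/24000 3631/12000 1593/8000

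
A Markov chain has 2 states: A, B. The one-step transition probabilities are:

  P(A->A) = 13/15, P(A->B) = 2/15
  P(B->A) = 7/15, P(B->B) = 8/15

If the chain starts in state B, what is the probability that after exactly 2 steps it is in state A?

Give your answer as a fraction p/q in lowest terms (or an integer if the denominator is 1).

Computing P^2 by repeated multiplication:
P^1 =
  A: [13/15, 2/15]
  B: [7/15, 8/15]
P^2 =
  A: [61/75, 14/75]
  B: [49/75, 26/75]

(P^2)[B -> A] = 49/75

Answer: 49/75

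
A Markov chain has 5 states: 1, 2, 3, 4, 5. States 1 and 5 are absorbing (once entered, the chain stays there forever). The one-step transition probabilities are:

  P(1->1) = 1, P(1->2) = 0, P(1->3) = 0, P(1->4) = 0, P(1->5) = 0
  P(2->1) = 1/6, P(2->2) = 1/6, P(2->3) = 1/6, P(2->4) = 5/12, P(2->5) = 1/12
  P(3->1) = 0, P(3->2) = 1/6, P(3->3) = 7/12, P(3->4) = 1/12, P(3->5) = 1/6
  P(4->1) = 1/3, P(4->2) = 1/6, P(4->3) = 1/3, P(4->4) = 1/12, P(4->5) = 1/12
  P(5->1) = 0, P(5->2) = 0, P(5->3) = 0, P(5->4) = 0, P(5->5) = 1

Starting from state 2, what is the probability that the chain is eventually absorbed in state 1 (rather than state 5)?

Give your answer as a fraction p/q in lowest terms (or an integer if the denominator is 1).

Let a_i = P(absorbed in 1 | start in state i).
Boundary conditions: a_1 = 1, a_5 = 0.
For each transient state i, a_i = sum_j P(i->j) * a_j:
  a_2 = 1/6*a_1 + 1/6*a_2 + 1/6*a_3 + 5/12*a_4 + 1/12*a_5
  a_3 = 0*a_1 + 1/6*a_2 + 7/12*a_3 + 1/12*a_4 + 1/6*a_5
  a_4 = 1/3*a_1 + 1/6*a_2 + 1/3*a_3 + 1/12*a_4 + 1/12*a_5

Substituting a_1 = 1 and a_5 = 0, rearrange to (I - Q) a = r where r[i] = P(i -> 1):
  [5/6, -1/6, -5/12] . (a_2, a_3, a_4) = 1/6
  [-1/6, 5/12, -1/12] . (a_2, a_3, a_4) = 0
  [-1/6, -1/3, 11/12] . (a_2, a_3, a_4) = 1/3

Solving yields:
  a_2 = 35/62
  a_3 = 32/93
  a_4 = 55/93

Starting state is 2, so the absorption probability is a_2 = 35/62.

Answer: 35/62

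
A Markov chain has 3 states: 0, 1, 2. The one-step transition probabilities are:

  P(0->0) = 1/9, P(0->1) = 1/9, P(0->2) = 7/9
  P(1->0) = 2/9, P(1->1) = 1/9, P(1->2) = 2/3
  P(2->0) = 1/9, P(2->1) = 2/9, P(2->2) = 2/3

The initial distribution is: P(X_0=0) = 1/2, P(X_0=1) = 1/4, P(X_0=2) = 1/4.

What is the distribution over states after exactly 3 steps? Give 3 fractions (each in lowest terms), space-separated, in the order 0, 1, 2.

Propagating the distribution step by step (d_{t+1} = d_t * P):
d_0 = (0=1/2, 1=1/4, 2=1/4)
  d_1[0] = 1/2*1/9 + 1/4*2/9 + 1/4*1/9 = 5/36
  d_1[1] = 1/2*1/9 + 1/4*1/9 + 1/4*2/9 = 5/36
  d_1[2] = 1/2*7/9 + 1/4*2/3 + 1/4*2/3 = 13/18
d_1 = (0=5/36, 1=5/36, 2=13/18)
  d_2[0] = 5/36*1/9 + 5/36*2/9 + 13/18*1/9 = 41/324
  d_2[1] = 5/36*1/9 + 5/36*1/9 + 13/18*2/9 = 31/162
  d_2[2] = 5/36*7/9 + 5/36*2/3 + 13/18*2/3 = 221/324
d_2 = (0=41/324, 1=31/162, 2=221/324)
  d_3[0] = 41/324*1/9 + 31/162*2/9 + 221/324*1/9 = 193/1458
  d_3[1] = 41/324*1/9 + 31/162*1/9 + 221/324*2/9 = 545/2916
  d_3[2] = 41/324*7/9 + 31/162*2/3 + 221/324*2/3 = 1985/2916
d_3 = (0=193/1458, 1=545/2916, 2=1985/2916)

Answer: 193/1458 545/2916 1985/2916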